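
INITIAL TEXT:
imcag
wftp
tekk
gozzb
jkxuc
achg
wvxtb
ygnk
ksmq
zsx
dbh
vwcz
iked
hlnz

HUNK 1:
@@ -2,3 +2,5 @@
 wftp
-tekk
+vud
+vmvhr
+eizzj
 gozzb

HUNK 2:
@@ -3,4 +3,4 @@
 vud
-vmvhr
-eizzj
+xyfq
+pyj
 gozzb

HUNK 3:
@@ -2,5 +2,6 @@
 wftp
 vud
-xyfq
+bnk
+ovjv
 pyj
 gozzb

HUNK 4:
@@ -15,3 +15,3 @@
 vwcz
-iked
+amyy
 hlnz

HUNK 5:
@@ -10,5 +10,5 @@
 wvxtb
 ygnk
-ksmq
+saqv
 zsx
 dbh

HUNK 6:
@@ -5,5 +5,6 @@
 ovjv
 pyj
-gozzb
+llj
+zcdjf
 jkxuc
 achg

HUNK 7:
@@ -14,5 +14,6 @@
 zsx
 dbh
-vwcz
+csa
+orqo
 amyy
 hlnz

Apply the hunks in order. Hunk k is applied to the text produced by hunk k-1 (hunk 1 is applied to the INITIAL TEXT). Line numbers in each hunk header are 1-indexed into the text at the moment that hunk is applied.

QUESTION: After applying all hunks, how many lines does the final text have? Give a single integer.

Hunk 1: at line 2 remove [tekk] add [vud,vmvhr,eizzj] -> 16 lines: imcag wftp vud vmvhr eizzj gozzb jkxuc achg wvxtb ygnk ksmq zsx dbh vwcz iked hlnz
Hunk 2: at line 3 remove [vmvhr,eizzj] add [xyfq,pyj] -> 16 lines: imcag wftp vud xyfq pyj gozzb jkxuc achg wvxtb ygnk ksmq zsx dbh vwcz iked hlnz
Hunk 3: at line 2 remove [xyfq] add [bnk,ovjv] -> 17 lines: imcag wftp vud bnk ovjv pyj gozzb jkxuc achg wvxtb ygnk ksmq zsx dbh vwcz iked hlnz
Hunk 4: at line 15 remove [iked] add [amyy] -> 17 lines: imcag wftp vud bnk ovjv pyj gozzb jkxuc achg wvxtb ygnk ksmq zsx dbh vwcz amyy hlnz
Hunk 5: at line 10 remove [ksmq] add [saqv] -> 17 lines: imcag wftp vud bnk ovjv pyj gozzb jkxuc achg wvxtb ygnk saqv zsx dbh vwcz amyy hlnz
Hunk 6: at line 5 remove [gozzb] add [llj,zcdjf] -> 18 lines: imcag wftp vud bnk ovjv pyj llj zcdjf jkxuc achg wvxtb ygnk saqv zsx dbh vwcz amyy hlnz
Hunk 7: at line 14 remove [vwcz] add [csa,orqo] -> 19 lines: imcag wftp vud bnk ovjv pyj llj zcdjf jkxuc achg wvxtb ygnk saqv zsx dbh csa orqo amyy hlnz
Final line count: 19

Answer: 19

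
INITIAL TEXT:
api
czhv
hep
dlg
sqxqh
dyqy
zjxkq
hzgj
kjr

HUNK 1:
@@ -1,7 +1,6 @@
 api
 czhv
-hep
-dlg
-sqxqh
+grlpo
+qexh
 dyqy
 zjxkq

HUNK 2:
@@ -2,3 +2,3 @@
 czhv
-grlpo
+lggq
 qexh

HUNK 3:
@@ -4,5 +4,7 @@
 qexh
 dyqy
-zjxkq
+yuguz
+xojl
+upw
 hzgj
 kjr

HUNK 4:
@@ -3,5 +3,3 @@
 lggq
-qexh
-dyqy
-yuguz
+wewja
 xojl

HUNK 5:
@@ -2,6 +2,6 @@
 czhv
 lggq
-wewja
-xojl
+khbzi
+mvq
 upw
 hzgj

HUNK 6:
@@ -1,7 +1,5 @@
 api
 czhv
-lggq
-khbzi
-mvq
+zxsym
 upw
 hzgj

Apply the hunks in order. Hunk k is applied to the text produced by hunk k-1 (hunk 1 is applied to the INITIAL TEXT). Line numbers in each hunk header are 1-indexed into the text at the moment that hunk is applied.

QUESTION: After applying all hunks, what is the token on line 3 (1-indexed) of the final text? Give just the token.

Hunk 1: at line 1 remove [hep,dlg,sqxqh] add [grlpo,qexh] -> 8 lines: api czhv grlpo qexh dyqy zjxkq hzgj kjr
Hunk 2: at line 2 remove [grlpo] add [lggq] -> 8 lines: api czhv lggq qexh dyqy zjxkq hzgj kjr
Hunk 3: at line 4 remove [zjxkq] add [yuguz,xojl,upw] -> 10 lines: api czhv lggq qexh dyqy yuguz xojl upw hzgj kjr
Hunk 4: at line 3 remove [qexh,dyqy,yuguz] add [wewja] -> 8 lines: api czhv lggq wewja xojl upw hzgj kjr
Hunk 5: at line 2 remove [wewja,xojl] add [khbzi,mvq] -> 8 lines: api czhv lggq khbzi mvq upw hzgj kjr
Hunk 6: at line 1 remove [lggq,khbzi,mvq] add [zxsym] -> 6 lines: api czhv zxsym upw hzgj kjr
Final line 3: zxsym

Answer: zxsym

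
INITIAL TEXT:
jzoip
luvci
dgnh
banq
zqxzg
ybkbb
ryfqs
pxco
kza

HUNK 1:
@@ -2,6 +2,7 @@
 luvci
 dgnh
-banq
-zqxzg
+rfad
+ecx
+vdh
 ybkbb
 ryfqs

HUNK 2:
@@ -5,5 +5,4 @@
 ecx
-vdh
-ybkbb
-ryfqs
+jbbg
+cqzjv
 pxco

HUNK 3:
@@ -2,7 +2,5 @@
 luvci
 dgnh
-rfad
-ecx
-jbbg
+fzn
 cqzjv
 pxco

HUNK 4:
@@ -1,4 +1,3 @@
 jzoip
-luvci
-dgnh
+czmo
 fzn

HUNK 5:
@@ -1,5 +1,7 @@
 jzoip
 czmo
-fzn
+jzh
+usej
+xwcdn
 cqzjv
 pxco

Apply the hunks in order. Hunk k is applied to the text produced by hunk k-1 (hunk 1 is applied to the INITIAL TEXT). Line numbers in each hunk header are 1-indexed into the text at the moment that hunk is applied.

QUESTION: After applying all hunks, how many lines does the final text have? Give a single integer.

Hunk 1: at line 2 remove [banq,zqxzg] add [rfad,ecx,vdh] -> 10 lines: jzoip luvci dgnh rfad ecx vdh ybkbb ryfqs pxco kza
Hunk 2: at line 5 remove [vdh,ybkbb,ryfqs] add [jbbg,cqzjv] -> 9 lines: jzoip luvci dgnh rfad ecx jbbg cqzjv pxco kza
Hunk 3: at line 2 remove [rfad,ecx,jbbg] add [fzn] -> 7 lines: jzoip luvci dgnh fzn cqzjv pxco kza
Hunk 4: at line 1 remove [luvci,dgnh] add [czmo] -> 6 lines: jzoip czmo fzn cqzjv pxco kza
Hunk 5: at line 1 remove [fzn] add [jzh,usej,xwcdn] -> 8 lines: jzoip czmo jzh usej xwcdn cqzjv pxco kza
Final line count: 8

Answer: 8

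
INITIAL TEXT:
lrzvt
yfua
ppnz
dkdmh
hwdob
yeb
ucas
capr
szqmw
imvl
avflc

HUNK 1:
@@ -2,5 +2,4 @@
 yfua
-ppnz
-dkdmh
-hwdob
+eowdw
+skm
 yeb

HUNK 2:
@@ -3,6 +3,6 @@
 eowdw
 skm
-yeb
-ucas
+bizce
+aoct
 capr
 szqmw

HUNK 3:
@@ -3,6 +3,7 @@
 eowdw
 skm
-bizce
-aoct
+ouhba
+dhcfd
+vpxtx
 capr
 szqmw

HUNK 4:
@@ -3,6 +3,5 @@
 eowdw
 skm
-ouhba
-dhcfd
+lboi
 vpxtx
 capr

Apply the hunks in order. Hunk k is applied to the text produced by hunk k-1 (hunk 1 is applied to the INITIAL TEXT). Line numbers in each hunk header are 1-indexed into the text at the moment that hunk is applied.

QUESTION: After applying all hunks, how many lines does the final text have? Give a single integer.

Answer: 10

Derivation:
Hunk 1: at line 2 remove [ppnz,dkdmh,hwdob] add [eowdw,skm] -> 10 lines: lrzvt yfua eowdw skm yeb ucas capr szqmw imvl avflc
Hunk 2: at line 3 remove [yeb,ucas] add [bizce,aoct] -> 10 lines: lrzvt yfua eowdw skm bizce aoct capr szqmw imvl avflc
Hunk 3: at line 3 remove [bizce,aoct] add [ouhba,dhcfd,vpxtx] -> 11 lines: lrzvt yfua eowdw skm ouhba dhcfd vpxtx capr szqmw imvl avflc
Hunk 4: at line 3 remove [ouhba,dhcfd] add [lboi] -> 10 lines: lrzvt yfua eowdw skm lboi vpxtx capr szqmw imvl avflc
Final line count: 10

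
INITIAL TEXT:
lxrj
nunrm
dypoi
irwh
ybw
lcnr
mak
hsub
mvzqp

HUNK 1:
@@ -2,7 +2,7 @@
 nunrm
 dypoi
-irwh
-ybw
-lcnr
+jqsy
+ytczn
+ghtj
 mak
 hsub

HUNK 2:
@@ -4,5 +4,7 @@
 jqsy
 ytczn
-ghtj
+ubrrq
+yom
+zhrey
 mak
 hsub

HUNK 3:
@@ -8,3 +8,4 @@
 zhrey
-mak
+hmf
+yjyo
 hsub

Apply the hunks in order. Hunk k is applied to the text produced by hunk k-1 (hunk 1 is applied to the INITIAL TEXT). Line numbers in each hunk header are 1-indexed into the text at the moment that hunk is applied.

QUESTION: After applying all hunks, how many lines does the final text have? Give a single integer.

Hunk 1: at line 2 remove [irwh,ybw,lcnr] add [jqsy,ytczn,ghtj] -> 9 lines: lxrj nunrm dypoi jqsy ytczn ghtj mak hsub mvzqp
Hunk 2: at line 4 remove [ghtj] add [ubrrq,yom,zhrey] -> 11 lines: lxrj nunrm dypoi jqsy ytczn ubrrq yom zhrey mak hsub mvzqp
Hunk 3: at line 8 remove [mak] add [hmf,yjyo] -> 12 lines: lxrj nunrm dypoi jqsy ytczn ubrrq yom zhrey hmf yjyo hsub mvzqp
Final line count: 12

Answer: 12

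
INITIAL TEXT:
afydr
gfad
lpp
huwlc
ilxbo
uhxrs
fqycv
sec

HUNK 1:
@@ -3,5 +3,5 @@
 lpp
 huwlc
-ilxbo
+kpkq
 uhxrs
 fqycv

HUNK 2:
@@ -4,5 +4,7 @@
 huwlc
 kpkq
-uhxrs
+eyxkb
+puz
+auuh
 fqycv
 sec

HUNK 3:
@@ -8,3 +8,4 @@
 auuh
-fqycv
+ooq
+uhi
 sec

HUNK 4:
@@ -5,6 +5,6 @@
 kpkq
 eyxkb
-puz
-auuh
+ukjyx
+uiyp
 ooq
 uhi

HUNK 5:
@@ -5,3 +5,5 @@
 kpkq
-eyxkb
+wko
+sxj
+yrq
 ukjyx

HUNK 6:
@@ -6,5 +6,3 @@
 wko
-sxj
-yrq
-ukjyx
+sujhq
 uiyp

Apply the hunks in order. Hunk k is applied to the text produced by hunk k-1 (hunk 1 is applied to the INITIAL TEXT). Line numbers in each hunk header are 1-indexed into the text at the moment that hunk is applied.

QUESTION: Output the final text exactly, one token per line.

Hunk 1: at line 3 remove [ilxbo] add [kpkq] -> 8 lines: afydr gfad lpp huwlc kpkq uhxrs fqycv sec
Hunk 2: at line 4 remove [uhxrs] add [eyxkb,puz,auuh] -> 10 lines: afydr gfad lpp huwlc kpkq eyxkb puz auuh fqycv sec
Hunk 3: at line 8 remove [fqycv] add [ooq,uhi] -> 11 lines: afydr gfad lpp huwlc kpkq eyxkb puz auuh ooq uhi sec
Hunk 4: at line 5 remove [puz,auuh] add [ukjyx,uiyp] -> 11 lines: afydr gfad lpp huwlc kpkq eyxkb ukjyx uiyp ooq uhi sec
Hunk 5: at line 5 remove [eyxkb] add [wko,sxj,yrq] -> 13 lines: afydr gfad lpp huwlc kpkq wko sxj yrq ukjyx uiyp ooq uhi sec
Hunk 6: at line 6 remove [sxj,yrq,ukjyx] add [sujhq] -> 11 lines: afydr gfad lpp huwlc kpkq wko sujhq uiyp ooq uhi sec

Answer: afydr
gfad
lpp
huwlc
kpkq
wko
sujhq
uiyp
ooq
uhi
sec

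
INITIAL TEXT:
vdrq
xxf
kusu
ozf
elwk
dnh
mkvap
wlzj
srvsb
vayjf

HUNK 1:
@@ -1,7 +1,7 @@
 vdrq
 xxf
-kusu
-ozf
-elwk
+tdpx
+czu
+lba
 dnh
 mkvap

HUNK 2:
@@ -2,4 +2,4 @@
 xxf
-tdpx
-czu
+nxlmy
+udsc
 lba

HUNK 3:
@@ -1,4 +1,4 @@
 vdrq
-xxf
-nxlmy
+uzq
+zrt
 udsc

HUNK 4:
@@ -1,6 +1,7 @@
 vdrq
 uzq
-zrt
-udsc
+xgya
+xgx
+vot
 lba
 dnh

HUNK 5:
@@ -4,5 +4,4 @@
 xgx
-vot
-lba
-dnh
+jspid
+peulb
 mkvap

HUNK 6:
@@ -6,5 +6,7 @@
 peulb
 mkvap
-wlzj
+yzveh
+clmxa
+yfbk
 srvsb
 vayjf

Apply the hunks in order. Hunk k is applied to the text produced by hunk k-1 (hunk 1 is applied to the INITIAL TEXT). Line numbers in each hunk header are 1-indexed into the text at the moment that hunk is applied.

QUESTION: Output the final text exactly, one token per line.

Hunk 1: at line 1 remove [kusu,ozf,elwk] add [tdpx,czu,lba] -> 10 lines: vdrq xxf tdpx czu lba dnh mkvap wlzj srvsb vayjf
Hunk 2: at line 2 remove [tdpx,czu] add [nxlmy,udsc] -> 10 lines: vdrq xxf nxlmy udsc lba dnh mkvap wlzj srvsb vayjf
Hunk 3: at line 1 remove [xxf,nxlmy] add [uzq,zrt] -> 10 lines: vdrq uzq zrt udsc lba dnh mkvap wlzj srvsb vayjf
Hunk 4: at line 1 remove [zrt,udsc] add [xgya,xgx,vot] -> 11 lines: vdrq uzq xgya xgx vot lba dnh mkvap wlzj srvsb vayjf
Hunk 5: at line 4 remove [vot,lba,dnh] add [jspid,peulb] -> 10 lines: vdrq uzq xgya xgx jspid peulb mkvap wlzj srvsb vayjf
Hunk 6: at line 6 remove [wlzj] add [yzveh,clmxa,yfbk] -> 12 lines: vdrq uzq xgya xgx jspid peulb mkvap yzveh clmxa yfbk srvsb vayjf

Answer: vdrq
uzq
xgya
xgx
jspid
peulb
mkvap
yzveh
clmxa
yfbk
srvsb
vayjf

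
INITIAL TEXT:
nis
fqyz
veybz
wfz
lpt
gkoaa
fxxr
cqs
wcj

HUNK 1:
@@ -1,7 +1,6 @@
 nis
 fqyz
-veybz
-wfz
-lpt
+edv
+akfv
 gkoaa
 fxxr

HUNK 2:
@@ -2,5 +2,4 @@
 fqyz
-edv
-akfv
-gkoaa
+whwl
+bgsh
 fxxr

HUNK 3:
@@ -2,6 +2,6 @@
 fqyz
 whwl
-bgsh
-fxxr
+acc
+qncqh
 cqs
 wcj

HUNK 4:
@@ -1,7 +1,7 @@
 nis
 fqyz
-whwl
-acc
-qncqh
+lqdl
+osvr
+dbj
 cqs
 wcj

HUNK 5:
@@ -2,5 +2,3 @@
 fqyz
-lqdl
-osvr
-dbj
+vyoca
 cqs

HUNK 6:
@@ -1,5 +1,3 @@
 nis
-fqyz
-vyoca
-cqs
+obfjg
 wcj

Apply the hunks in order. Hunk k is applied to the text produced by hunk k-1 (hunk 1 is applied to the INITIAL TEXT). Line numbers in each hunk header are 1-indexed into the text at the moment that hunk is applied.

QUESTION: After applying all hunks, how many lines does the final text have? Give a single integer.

Answer: 3

Derivation:
Hunk 1: at line 1 remove [veybz,wfz,lpt] add [edv,akfv] -> 8 lines: nis fqyz edv akfv gkoaa fxxr cqs wcj
Hunk 2: at line 2 remove [edv,akfv,gkoaa] add [whwl,bgsh] -> 7 lines: nis fqyz whwl bgsh fxxr cqs wcj
Hunk 3: at line 2 remove [bgsh,fxxr] add [acc,qncqh] -> 7 lines: nis fqyz whwl acc qncqh cqs wcj
Hunk 4: at line 1 remove [whwl,acc,qncqh] add [lqdl,osvr,dbj] -> 7 lines: nis fqyz lqdl osvr dbj cqs wcj
Hunk 5: at line 2 remove [lqdl,osvr,dbj] add [vyoca] -> 5 lines: nis fqyz vyoca cqs wcj
Hunk 6: at line 1 remove [fqyz,vyoca,cqs] add [obfjg] -> 3 lines: nis obfjg wcj
Final line count: 3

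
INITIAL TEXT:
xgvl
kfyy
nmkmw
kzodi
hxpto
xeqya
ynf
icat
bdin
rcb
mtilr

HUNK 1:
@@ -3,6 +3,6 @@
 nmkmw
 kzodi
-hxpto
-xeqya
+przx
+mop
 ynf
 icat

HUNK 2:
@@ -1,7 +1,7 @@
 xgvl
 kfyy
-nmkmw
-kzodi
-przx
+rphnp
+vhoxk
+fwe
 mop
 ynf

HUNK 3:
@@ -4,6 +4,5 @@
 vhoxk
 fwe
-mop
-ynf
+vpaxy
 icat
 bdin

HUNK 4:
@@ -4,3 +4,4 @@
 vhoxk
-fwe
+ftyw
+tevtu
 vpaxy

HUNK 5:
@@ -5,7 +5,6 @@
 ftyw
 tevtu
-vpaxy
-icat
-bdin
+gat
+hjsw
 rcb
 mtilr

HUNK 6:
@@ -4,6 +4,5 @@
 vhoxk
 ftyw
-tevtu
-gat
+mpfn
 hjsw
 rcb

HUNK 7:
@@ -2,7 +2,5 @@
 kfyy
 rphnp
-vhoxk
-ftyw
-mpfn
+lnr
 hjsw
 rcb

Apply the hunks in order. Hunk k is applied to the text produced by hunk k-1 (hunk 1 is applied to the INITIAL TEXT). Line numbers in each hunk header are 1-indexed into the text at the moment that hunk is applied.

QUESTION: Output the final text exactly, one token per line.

Answer: xgvl
kfyy
rphnp
lnr
hjsw
rcb
mtilr

Derivation:
Hunk 1: at line 3 remove [hxpto,xeqya] add [przx,mop] -> 11 lines: xgvl kfyy nmkmw kzodi przx mop ynf icat bdin rcb mtilr
Hunk 2: at line 1 remove [nmkmw,kzodi,przx] add [rphnp,vhoxk,fwe] -> 11 lines: xgvl kfyy rphnp vhoxk fwe mop ynf icat bdin rcb mtilr
Hunk 3: at line 4 remove [mop,ynf] add [vpaxy] -> 10 lines: xgvl kfyy rphnp vhoxk fwe vpaxy icat bdin rcb mtilr
Hunk 4: at line 4 remove [fwe] add [ftyw,tevtu] -> 11 lines: xgvl kfyy rphnp vhoxk ftyw tevtu vpaxy icat bdin rcb mtilr
Hunk 5: at line 5 remove [vpaxy,icat,bdin] add [gat,hjsw] -> 10 lines: xgvl kfyy rphnp vhoxk ftyw tevtu gat hjsw rcb mtilr
Hunk 6: at line 4 remove [tevtu,gat] add [mpfn] -> 9 lines: xgvl kfyy rphnp vhoxk ftyw mpfn hjsw rcb mtilr
Hunk 7: at line 2 remove [vhoxk,ftyw,mpfn] add [lnr] -> 7 lines: xgvl kfyy rphnp lnr hjsw rcb mtilr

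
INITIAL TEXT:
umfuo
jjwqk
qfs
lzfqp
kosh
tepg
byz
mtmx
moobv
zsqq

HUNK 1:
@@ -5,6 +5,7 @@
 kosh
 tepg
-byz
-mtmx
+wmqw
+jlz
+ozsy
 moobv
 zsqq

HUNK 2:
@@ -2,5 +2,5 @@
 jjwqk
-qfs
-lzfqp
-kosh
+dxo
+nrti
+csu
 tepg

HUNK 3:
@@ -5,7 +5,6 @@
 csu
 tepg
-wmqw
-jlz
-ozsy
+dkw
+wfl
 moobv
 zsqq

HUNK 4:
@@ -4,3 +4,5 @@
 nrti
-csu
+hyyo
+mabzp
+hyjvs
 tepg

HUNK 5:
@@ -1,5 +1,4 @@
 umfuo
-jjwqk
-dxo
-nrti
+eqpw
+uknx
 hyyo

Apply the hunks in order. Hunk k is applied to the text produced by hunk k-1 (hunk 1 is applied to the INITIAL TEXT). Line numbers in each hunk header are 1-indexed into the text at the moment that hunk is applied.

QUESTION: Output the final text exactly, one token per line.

Answer: umfuo
eqpw
uknx
hyyo
mabzp
hyjvs
tepg
dkw
wfl
moobv
zsqq

Derivation:
Hunk 1: at line 5 remove [byz,mtmx] add [wmqw,jlz,ozsy] -> 11 lines: umfuo jjwqk qfs lzfqp kosh tepg wmqw jlz ozsy moobv zsqq
Hunk 2: at line 2 remove [qfs,lzfqp,kosh] add [dxo,nrti,csu] -> 11 lines: umfuo jjwqk dxo nrti csu tepg wmqw jlz ozsy moobv zsqq
Hunk 3: at line 5 remove [wmqw,jlz,ozsy] add [dkw,wfl] -> 10 lines: umfuo jjwqk dxo nrti csu tepg dkw wfl moobv zsqq
Hunk 4: at line 4 remove [csu] add [hyyo,mabzp,hyjvs] -> 12 lines: umfuo jjwqk dxo nrti hyyo mabzp hyjvs tepg dkw wfl moobv zsqq
Hunk 5: at line 1 remove [jjwqk,dxo,nrti] add [eqpw,uknx] -> 11 lines: umfuo eqpw uknx hyyo mabzp hyjvs tepg dkw wfl moobv zsqq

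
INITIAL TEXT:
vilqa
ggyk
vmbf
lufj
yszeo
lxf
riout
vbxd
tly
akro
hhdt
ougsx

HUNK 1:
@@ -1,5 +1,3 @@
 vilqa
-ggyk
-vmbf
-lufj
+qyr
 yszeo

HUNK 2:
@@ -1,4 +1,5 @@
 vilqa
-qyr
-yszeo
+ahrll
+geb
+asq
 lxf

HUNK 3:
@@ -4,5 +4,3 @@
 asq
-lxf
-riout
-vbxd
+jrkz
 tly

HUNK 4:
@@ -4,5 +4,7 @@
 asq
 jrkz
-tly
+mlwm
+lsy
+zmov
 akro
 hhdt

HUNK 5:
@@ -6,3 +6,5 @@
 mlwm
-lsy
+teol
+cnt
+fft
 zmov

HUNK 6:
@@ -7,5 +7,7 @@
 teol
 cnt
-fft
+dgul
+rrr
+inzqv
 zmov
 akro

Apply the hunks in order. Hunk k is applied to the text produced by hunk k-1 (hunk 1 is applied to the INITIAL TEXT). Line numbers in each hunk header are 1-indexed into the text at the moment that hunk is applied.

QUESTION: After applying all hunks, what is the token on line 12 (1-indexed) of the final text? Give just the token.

Answer: zmov

Derivation:
Hunk 1: at line 1 remove [ggyk,vmbf,lufj] add [qyr] -> 10 lines: vilqa qyr yszeo lxf riout vbxd tly akro hhdt ougsx
Hunk 2: at line 1 remove [qyr,yszeo] add [ahrll,geb,asq] -> 11 lines: vilqa ahrll geb asq lxf riout vbxd tly akro hhdt ougsx
Hunk 3: at line 4 remove [lxf,riout,vbxd] add [jrkz] -> 9 lines: vilqa ahrll geb asq jrkz tly akro hhdt ougsx
Hunk 4: at line 4 remove [tly] add [mlwm,lsy,zmov] -> 11 lines: vilqa ahrll geb asq jrkz mlwm lsy zmov akro hhdt ougsx
Hunk 5: at line 6 remove [lsy] add [teol,cnt,fft] -> 13 lines: vilqa ahrll geb asq jrkz mlwm teol cnt fft zmov akro hhdt ougsx
Hunk 6: at line 7 remove [fft] add [dgul,rrr,inzqv] -> 15 lines: vilqa ahrll geb asq jrkz mlwm teol cnt dgul rrr inzqv zmov akro hhdt ougsx
Final line 12: zmov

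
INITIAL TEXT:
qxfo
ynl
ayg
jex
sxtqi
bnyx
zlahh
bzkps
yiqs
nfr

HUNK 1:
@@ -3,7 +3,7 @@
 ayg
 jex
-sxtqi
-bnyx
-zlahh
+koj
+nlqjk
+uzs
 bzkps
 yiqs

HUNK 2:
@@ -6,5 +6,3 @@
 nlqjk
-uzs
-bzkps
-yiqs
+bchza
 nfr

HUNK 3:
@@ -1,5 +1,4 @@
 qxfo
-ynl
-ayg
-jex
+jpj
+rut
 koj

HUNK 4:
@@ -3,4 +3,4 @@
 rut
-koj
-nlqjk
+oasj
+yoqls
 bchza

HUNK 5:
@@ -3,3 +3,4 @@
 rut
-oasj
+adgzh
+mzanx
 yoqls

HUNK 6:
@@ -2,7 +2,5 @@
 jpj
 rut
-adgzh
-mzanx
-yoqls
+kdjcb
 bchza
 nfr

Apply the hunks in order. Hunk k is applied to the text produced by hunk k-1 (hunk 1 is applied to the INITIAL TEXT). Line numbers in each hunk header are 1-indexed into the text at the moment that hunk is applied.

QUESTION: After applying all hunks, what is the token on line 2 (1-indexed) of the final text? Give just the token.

Hunk 1: at line 3 remove [sxtqi,bnyx,zlahh] add [koj,nlqjk,uzs] -> 10 lines: qxfo ynl ayg jex koj nlqjk uzs bzkps yiqs nfr
Hunk 2: at line 6 remove [uzs,bzkps,yiqs] add [bchza] -> 8 lines: qxfo ynl ayg jex koj nlqjk bchza nfr
Hunk 3: at line 1 remove [ynl,ayg,jex] add [jpj,rut] -> 7 lines: qxfo jpj rut koj nlqjk bchza nfr
Hunk 4: at line 3 remove [koj,nlqjk] add [oasj,yoqls] -> 7 lines: qxfo jpj rut oasj yoqls bchza nfr
Hunk 5: at line 3 remove [oasj] add [adgzh,mzanx] -> 8 lines: qxfo jpj rut adgzh mzanx yoqls bchza nfr
Hunk 6: at line 2 remove [adgzh,mzanx,yoqls] add [kdjcb] -> 6 lines: qxfo jpj rut kdjcb bchza nfr
Final line 2: jpj

Answer: jpj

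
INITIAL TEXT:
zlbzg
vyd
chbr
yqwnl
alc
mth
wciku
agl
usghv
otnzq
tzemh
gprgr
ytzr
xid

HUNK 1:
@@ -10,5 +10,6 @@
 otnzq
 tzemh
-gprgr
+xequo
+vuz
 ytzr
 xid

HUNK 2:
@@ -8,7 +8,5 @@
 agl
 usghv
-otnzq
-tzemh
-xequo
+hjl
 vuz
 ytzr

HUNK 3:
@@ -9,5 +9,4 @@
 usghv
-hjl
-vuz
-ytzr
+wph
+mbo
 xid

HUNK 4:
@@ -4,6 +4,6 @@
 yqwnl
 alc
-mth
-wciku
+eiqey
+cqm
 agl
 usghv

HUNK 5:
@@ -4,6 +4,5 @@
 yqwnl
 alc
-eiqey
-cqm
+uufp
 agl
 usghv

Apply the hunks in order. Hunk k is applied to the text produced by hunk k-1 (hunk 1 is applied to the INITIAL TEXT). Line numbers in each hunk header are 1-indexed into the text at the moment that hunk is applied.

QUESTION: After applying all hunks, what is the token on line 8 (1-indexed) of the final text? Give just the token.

Answer: usghv

Derivation:
Hunk 1: at line 10 remove [gprgr] add [xequo,vuz] -> 15 lines: zlbzg vyd chbr yqwnl alc mth wciku agl usghv otnzq tzemh xequo vuz ytzr xid
Hunk 2: at line 8 remove [otnzq,tzemh,xequo] add [hjl] -> 13 lines: zlbzg vyd chbr yqwnl alc mth wciku agl usghv hjl vuz ytzr xid
Hunk 3: at line 9 remove [hjl,vuz,ytzr] add [wph,mbo] -> 12 lines: zlbzg vyd chbr yqwnl alc mth wciku agl usghv wph mbo xid
Hunk 4: at line 4 remove [mth,wciku] add [eiqey,cqm] -> 12 lines: zlbzg vyd chbr yqwnl alc eiqey cqm agl usghv wph mbo xid
Hunk 5: at line 4 remove [eiqey,cqm] add [uufp] -> 11 lines: zlbzg vyd chbr yqwnl alc uufp agl usghv wph mbo xid
Final line 8: usghv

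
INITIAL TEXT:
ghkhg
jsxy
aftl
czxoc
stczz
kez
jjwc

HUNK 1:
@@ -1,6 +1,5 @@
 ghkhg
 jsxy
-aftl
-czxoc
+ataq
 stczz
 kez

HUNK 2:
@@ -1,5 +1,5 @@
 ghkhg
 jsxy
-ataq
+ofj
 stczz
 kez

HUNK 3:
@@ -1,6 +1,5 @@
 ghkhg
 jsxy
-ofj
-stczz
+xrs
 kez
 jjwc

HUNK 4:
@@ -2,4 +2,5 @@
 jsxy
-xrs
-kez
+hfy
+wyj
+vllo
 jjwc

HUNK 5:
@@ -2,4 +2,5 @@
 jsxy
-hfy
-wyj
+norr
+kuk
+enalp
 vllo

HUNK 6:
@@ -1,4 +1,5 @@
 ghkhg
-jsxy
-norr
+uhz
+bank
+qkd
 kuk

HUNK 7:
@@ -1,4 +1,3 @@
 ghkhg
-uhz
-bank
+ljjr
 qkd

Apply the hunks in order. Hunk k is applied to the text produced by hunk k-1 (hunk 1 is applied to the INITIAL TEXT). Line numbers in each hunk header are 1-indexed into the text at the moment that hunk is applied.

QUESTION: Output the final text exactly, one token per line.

Answer: ghkhg
ljjr
qkd
kuk
enalp
vllo
jjwc

Derivation:
Hunk 1: at line 1 remove [aftl,czxoc] add [ataq] -> 6 lines: ghkhg jsxy ataq stczz kez jjwc
Hunk 2: at line 1 remove [ataq] add [ofj] -> 6 lines: ghkhg jsxy ofj stczz kez jjwc
Hunk 3: at line 1 remove [ofj,stczz] add [xrs] -> 5 lines: ghkhg jsxy xrs kez jjwc
Hunk 4: at line 2 remove [xrs,kez] add [hfy,wyj,vllo] -> 6 lines: ghkhg jsxy hfy wyj vllo jjwc
Hunk 5: at line 2 remove [hfy,wyj] add [norr,kuk,enalp] -> 7 lines: ghkhg jsxy norr kuk enalp vllo jjwc
Hunk 6: at line 1 remove [jsxy,norr] add [uhz,bank,qkd] -> 8 lines: ghkhg uhz bank qkd kuk enalp vllo jjwc
Hunk 7: at line 1 remove [uhz,bank] add [ljjr] -> 7 lines: ghkhg ljjr qkd kuk enalp vllo jjwc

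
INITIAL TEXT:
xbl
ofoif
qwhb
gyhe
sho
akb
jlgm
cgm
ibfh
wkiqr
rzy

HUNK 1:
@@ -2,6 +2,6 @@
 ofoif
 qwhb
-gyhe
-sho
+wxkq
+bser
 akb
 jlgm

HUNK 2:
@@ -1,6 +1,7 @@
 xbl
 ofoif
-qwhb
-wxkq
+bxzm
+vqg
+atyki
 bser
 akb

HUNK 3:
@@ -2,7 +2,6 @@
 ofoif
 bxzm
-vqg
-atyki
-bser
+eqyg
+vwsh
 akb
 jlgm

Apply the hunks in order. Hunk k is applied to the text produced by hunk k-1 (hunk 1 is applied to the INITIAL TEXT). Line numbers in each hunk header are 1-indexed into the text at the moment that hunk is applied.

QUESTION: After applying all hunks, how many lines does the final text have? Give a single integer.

Hunk 1: at line 2 remove [gyhe,sho] add [wxkq,bser] -> 11 lines: xbl ofoif qwhb wxkq bser akb jlgm cgm ibfh wkiqr rzy
Hunk 2: at line 1 remove [qwhb,wxkq] add [bxzm,vqg,atyki] -> 12 lines: xbl ofoif bxzm vqg atyki bser akb jlgm cgm ibfh wkiqr rzy
Hunk 3: at line 2 remove [vqg,atyki,bser] add [eqyg,vwsh] -> 11 lines: xbl ofoif bxzm eqyg vwsh akb jlgm cgm ibfh wkiqr rzy
Final line count: 11

Answer: 11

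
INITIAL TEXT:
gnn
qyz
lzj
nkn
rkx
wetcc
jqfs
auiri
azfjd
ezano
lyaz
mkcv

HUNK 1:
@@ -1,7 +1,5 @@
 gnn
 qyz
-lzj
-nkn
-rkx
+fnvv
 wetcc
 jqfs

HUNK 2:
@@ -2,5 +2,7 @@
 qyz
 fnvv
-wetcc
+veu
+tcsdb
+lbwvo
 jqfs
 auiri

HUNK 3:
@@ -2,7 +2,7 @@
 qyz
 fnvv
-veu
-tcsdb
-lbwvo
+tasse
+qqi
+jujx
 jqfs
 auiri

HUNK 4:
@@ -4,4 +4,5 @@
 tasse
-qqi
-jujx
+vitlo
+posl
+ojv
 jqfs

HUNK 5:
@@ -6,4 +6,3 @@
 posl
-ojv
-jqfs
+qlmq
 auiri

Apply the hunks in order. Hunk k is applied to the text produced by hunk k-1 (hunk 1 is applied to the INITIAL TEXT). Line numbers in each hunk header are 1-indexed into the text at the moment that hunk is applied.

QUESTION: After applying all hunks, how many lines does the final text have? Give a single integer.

Answer: 12

Derivation:
Hunk 1: at line 1 remove [lzj,nkn,rkx] add [fnvv] -> 10 lines: gnn qyz fnvv wetcc jqfs auiri azfjd ezano lyaz mkcv
Hunk 2: at line 2 remove [wetcc] add [veu,tcsdb,lbwvo] -> 12 lines: gnn qyz fnvv veu tcsdb lbwvo jqfs auiri azfjd ezano lyaz mkcv
Hunk 3: at line 2 remove [veu,tcsdb,lbwvo] add [tasse,qqi,jujx] -> 12 lines: gnn qyz fnvv tasse qqi jujx jqfs auiri azfjd ezano lyaz mkcv
Hunk 4: at line 4 remove [qqi,jujx] add [vitlo,posl,ojv] -> 13 lines: gnn qyz fnvv tasse vitlo posl ojv jqfs auiri azfjd ezano lyaz mkcv
Hunk 5: at line 6 remove [ojv,jqfs] add [qlmq] -> 12 lines: gnn qyz fnvv tasse vitlo posl qlmq auiri azfjd ezano lyaz mkcv
Final line count: 12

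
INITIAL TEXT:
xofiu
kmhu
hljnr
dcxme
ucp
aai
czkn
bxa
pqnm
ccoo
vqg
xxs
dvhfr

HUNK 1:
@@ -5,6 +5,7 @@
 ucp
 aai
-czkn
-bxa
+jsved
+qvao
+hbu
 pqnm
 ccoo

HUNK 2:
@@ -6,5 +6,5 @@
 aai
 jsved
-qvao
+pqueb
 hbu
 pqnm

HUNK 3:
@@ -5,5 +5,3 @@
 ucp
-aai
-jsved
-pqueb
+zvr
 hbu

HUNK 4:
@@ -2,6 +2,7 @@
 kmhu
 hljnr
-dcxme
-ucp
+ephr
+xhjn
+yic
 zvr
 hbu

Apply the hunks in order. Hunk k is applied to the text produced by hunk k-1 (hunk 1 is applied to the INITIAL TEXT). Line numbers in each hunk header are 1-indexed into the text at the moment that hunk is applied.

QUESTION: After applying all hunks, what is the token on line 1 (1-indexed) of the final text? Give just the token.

Hunk 1: at line 5 remove [czkn,bxa] add [jsved,qvao,hbu] -> 14 lines: xofiu kmhu hljnr dcxme ucp aai jsved qvao hbu pqnm ccoo vqg xxs dvhfr
Hunk 2: at line 6 remove [qvao] add [pqueb] -> 14 lines: xofiu kmhu hljnr dcxme ucp aai jsved pqueb hbu pqnm ccoo vqg xxs dvhfr
Hunk 3: at line 5 remove [aai,jsved,pqueb] add [zvr] -> 12 lines: xofiu kmhu hljnr dcxme ucp zvr hbu pqnm ccoo vqg xxs dvhfr
Hunk 4: at line 2 remove [dcxme,ucp] add [ephr,xhjn,yic] -> 13 lines: xofiu kmhu hljnr ephr xhjn yic zvr hbu pqnm ccoo vqg xxs dvhfr
Final line 1: xofiu

Answer: xofiu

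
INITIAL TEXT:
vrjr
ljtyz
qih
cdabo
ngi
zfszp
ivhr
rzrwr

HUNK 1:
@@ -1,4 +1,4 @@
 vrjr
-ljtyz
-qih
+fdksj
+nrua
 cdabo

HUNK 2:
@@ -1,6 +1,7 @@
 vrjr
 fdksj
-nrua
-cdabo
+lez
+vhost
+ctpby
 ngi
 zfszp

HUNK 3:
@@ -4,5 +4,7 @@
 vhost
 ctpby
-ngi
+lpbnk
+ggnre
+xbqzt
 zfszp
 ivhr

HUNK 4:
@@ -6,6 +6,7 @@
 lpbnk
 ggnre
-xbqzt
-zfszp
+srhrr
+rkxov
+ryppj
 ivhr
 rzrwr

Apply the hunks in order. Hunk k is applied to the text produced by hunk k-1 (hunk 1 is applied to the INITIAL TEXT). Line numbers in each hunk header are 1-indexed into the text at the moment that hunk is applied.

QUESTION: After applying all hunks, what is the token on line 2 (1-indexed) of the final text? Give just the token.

Answer: fdksj

Derivation:
Hunk 1: at line 1 remove [ljtyz,qih] add [fdksj,nrua] -> 8 lines: vrjr fdksj nrua cdabo ngi zfszp ivhr rzrwr
Hunk 2: at line 1 remove [nrua,cdabo] add [lez,vhost,ctpby] -> 9 lines: vrjr fdksj lez vhost ctpby ngi zfszp ivhr rzrwr
Hunk 3: at line 4 remove [ngi] add [lpbnk,ggnre,xbqzt] -> 11 lines: vrjr fdksj lez vhost ctpby lpbnk ggnre xbqzt zfszp ivhr rzrwr
Hunk 4: at line 6 remove [xbqzt,zfszp] add [srhrr,rkxov,ryppj] -> 12 lines: vrjr fdksj lez vhost ctpby lpbnk ggnre srhrr rkxov ryppj ivhr rzrwr
Final line 2: fdksj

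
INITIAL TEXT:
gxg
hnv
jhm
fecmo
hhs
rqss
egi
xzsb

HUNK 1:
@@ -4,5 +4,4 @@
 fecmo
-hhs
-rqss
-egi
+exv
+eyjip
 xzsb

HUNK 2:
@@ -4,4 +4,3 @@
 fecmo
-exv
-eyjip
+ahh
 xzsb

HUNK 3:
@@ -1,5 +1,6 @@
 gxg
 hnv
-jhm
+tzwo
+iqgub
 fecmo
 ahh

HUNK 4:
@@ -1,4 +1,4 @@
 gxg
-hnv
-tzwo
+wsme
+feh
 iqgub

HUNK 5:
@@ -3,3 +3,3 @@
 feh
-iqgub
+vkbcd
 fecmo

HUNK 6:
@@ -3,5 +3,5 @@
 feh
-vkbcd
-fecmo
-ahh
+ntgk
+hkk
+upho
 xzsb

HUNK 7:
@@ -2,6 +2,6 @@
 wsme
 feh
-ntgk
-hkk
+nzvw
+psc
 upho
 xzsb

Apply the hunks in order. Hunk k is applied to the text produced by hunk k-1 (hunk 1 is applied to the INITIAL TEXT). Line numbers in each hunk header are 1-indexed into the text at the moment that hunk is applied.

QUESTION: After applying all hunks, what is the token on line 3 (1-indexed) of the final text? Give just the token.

Answer: feh

Derivation:
Hunk 1: at line 4 remove [hhs,rqss,egi] add [exv,eyjip] -> 7 lines: gxg hnv jhm fecmo exv eyjip xzsb
Hunk 2: at line 4 remove [exv,eyjip] add [ahh] -> 6 lines: gxg hnv jhm fecmo ahh xzsb
Hunk 3: at line 1 remove [jhm] add [tzwo,iqgub] -> 7 lines: gxg hnv tzwo iqgub fecmo ahh xzsb
Hunk 4: at line 1 remove [hnv,tzwo] add [wsme,feh] -> 7 lines: gxg wsme feh iqgub fecmo ahh xzsb
Hunk 5: at line 3 remove [iqgub] add [vkbcd] -> 7 lines: gxg wsme feh vkbcd fecmo ahh xzsb
Hunk 6: at line 3 remove [vkbcd,fecmo,ahh] add [ntgk,hkk,upho] -> 7 lines: gxg wsme feh ntgk hkk upho xzsb
Hunk 7: at line 2 remove [ntgk,hkk] add [nzvw,psc] -> 7 lines: gxg wsme feh nzvw psc upho xzsb
Final line 3: feh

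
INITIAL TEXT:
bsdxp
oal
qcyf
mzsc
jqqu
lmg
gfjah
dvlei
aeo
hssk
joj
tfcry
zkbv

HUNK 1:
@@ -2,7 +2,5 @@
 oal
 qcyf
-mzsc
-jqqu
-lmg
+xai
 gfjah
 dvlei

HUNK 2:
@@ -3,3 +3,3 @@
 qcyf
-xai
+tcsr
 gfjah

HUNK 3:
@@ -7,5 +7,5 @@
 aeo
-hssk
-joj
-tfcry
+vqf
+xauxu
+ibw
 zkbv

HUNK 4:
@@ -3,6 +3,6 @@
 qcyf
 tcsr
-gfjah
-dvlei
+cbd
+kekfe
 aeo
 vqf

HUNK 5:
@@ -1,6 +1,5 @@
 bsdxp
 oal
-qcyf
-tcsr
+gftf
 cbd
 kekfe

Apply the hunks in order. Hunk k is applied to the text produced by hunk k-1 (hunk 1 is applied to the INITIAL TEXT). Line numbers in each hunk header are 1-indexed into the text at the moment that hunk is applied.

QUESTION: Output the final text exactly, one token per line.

Hunk 1: at line 2 remove [mzsc,jqqu,lmg] add [xai] -> 11 lines: bsdxp oal qcyf xai gfjah dvlei aeo hssk joj tfcry zkbv
Hunk 2: at line 3 remove [xai] add [tcsr] -> 11 lines: bsdxp oal qcyf tcsr gfjah dvlei aeo hssk joj tfcry zkbv
Hunk 3: at line 7 remove [hssk,joj,tfcry] add [vqf,xauxu,ibw] -> 11 lines: bsdxp oal qcyf tcsr gfjah dvlei aeo vqf xauxu ibw zkbv
Hunk 4: at line 3 remove [gfjah,dvlei] add [cbd,kekfe] -> 11 lines: bsdxp oal qcyf tcsr cbd kekfe aeo vqf xauxu ibw zkbv
Hunk 5: at line 1 remove [qcyf,tcsr] add [gftf] -> 10 lines: bsdxp oal gftf cbd kekfe aeo vqf xauxu ibw zkbv

Answer: bsdxp
oal
gftf
cbd
kekfe
aeo
vqf
xauxu
ibw
zkbv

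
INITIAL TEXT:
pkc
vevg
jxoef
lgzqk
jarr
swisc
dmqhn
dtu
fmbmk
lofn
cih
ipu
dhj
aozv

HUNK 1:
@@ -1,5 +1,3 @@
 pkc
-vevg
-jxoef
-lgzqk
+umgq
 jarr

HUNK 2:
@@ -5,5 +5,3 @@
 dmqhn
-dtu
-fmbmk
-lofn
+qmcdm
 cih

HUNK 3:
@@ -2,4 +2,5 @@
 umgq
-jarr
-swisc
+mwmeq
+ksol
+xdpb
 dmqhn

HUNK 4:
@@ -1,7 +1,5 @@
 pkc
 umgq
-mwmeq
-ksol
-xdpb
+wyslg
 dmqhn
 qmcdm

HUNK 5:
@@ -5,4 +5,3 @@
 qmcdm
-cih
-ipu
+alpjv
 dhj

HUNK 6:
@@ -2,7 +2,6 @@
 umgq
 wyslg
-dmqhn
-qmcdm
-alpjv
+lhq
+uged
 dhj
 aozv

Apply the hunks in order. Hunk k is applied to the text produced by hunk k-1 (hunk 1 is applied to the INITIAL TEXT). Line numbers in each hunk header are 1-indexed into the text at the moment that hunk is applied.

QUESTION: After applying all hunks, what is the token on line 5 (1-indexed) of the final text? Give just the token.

Answer: uged

Derivation:
Hunk 1: at line 1 remove [vevg,jxoef,lgzqk] add [umgq] -> 12 lines: pkc umgq jarr swisc dmqhn dtu fmbmk lofn cih ipu dhj aozv
Hunk 2: at line 5 remove [dtu,fmbmk,lofn] add [qmcdm] -> 10 lines: pkc umgq jarr swisc dmqhn qmcdm cih ipu dhj aozv
Hunk 3: at line 2 remove [jarr,swisc] add [mwmeq,ksol,xdpb] -> 11 lines: pkc umgq mwmeq ksol xdpb dmqhn qmcdm cih ipu dhj aozv
Hunk 4: at line 1 remove [mwmeq,ksol,xdpb] add [wyslg] -> 9 lines: pkc umgq wyslg dmqhn qmcdm cih ipu dhj aozv
Hunk 5: at line 5 remove [cih,ipu] add [alpjv] -> 8 lines: pkc umgq wyslg dmqhn qmcdm alpjv dhj aozv
Hunk 6: at line 2 remove [dmqhn,qmcdm,alpjv] add [lhq,uged] -> 7 lines: pkc umgq wyslg lhq uged dhj aozv
Final line 5: uged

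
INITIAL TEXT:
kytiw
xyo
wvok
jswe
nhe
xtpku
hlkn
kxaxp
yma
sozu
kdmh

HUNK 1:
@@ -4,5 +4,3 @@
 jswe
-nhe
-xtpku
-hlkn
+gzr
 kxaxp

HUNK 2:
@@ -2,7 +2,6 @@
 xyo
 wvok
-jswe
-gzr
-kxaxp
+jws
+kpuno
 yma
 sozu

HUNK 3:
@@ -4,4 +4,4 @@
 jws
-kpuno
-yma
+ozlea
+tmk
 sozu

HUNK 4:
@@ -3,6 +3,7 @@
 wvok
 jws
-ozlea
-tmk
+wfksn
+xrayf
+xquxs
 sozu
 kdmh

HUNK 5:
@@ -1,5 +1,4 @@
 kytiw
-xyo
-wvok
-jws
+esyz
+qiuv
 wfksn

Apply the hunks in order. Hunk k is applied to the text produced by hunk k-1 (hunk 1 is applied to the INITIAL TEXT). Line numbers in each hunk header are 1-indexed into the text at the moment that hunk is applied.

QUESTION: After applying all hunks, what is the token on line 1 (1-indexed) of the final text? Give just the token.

Hunk 1: at line 4 remove [nhe,xtpku,hlkn] add [gzr] -> 9 lines: kytiw xyo wvok jswe gzr kxaxp yma sozu kdmh
Hunk 2: at line 2 remove [jswe,gzr,kxaxp] add [jws,kpuno] -> 8 lines: kytiw xyo wvok jws kpuno yma sozu kdmh
Hunk 3: at line 4 remove [kpuno,yma] add [ozlea,tmk] -> 8 lines: kytiw xyo wvok jws ozlea tmk sozu kdmh
Hunk 4: at line 3 remove [ozlea,tmk] add [wfksn,xrayf,xquxs] -> 9 lines: kytiw xyo wvok jws wfksn xrayf xquxs sozu kdmh
Hunk 5: at line 1 remove [xyo,wvok,jws] add [esyz,qiuv] -> 8 lines: kytiw esyz qiuv wfksn xrayf xquxs sozu kdmh
Final line 1: kytiw

Answer: kytiw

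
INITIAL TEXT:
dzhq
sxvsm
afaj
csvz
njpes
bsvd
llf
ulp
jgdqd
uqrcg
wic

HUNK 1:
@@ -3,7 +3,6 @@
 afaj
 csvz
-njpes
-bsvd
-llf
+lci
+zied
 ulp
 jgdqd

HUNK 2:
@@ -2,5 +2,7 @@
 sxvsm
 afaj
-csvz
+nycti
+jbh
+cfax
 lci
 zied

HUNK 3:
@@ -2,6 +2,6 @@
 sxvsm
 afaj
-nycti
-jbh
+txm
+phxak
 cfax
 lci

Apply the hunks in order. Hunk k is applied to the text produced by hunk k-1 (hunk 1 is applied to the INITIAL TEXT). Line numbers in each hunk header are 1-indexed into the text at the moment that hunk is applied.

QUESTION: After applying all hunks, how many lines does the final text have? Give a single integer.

Hunk 1: at line 3 remove [njpes,bsvd,llf] add [lci,zied] -> 10 lines: dzhq sxvsm afaj csvz lci zied ulp jgdqd uqrcg wic
Hunk 2: at line 2 remove [csvz] add [nycti,jbh,cfax] -> 12 lines: dzhq sxvsm afaj nycti jbh cfax lci zied ulp jgdqd uqrcg wic
Hunk 3: at line 2 remove [nycti,jbh] add [txm,phxak] -> 12 lines: dzhq sxvsm afaj txm phxak cfax lci zied ulp jgdqd uqrcg wic
Final line count: 12

Answer: 12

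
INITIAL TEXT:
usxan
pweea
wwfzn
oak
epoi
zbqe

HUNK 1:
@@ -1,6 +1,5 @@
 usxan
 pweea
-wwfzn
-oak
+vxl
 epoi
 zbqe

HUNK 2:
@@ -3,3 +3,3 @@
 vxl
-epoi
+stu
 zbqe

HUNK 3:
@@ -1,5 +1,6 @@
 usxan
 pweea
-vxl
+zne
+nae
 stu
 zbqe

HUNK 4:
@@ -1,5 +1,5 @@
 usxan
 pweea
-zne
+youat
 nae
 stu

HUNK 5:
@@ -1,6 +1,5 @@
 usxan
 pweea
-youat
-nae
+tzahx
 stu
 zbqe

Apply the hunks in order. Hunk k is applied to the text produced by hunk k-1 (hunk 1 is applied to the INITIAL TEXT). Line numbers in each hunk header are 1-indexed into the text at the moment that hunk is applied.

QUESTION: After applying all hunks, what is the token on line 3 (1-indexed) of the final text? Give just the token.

Answer: tzahx

Derivation:
Hunk 1: at line 1 remove [wwfzn,oak] add [vxl] -> 5 lines: usxan pweea vxl epoi zbqe
Hunk 2: at line 3 remove [epoi] add [stu] -> 5 lines: usxan pweea vxl stu zbqe
Hunk 3: at line 1 remove [vxl] add [zne,nae] -> 6 lines: usxan pweea zne nae stu zbqe
Hunk 4: at line 1 remove [zne] add [youat] -> 6 lines: usxan pweea youat nae stu zbqe
Hunk 5: at line 1 remove [youat,nae] add [tzahx] -> 5 lines: usxan pweea tzahx stu zbqe
Final line 3: tzahx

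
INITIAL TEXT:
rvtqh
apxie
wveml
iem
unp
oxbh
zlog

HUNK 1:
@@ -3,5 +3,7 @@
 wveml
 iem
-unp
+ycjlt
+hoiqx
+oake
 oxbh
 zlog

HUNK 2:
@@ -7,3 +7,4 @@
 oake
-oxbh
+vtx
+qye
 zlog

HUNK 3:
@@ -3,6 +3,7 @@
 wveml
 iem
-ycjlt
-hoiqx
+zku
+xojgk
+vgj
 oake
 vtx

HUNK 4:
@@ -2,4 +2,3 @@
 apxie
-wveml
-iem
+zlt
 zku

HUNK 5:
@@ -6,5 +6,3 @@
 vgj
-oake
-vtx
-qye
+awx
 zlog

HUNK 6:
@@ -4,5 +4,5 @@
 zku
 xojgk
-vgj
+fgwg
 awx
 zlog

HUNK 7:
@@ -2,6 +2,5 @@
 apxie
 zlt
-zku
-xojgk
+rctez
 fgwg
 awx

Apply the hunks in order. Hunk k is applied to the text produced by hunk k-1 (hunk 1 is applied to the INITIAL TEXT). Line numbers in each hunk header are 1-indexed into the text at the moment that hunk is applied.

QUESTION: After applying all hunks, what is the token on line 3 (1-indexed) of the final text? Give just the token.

Hunk 1: at line 3 remove [unp] add [ycjlt,hoiqx,oake] -> 9 lines: rvtqh apxie wveml iem ycjlt hoiqx oake oxbh zlog
Hunk 2: at line 7 remove [oxbh] add [vtx,qye] -> 10 lines: rvtqh apxie wveml iem ycjlt hoiqx oake vtx qye zlog
Hunk 3: at line 3 remove [ycjlt,hoiqx] add [zku,xojgk,vgj] -> 11 lines: rvtqh apxie wveml iem zku xojgk vgj oake vtx qye zlog
Hunk 4: at line 2 remove [wveml,iem] add [zlt] -> 10 lines: rvtqh apxie zlt zku xojgk vgj oake vtx qye zlog
Hunk 5: at line 6 remove [oake,vtx,qye] add [awx] -> 8 lines: rvtqh apxie zlt zku xojgk vgj awx zlog
Hunk 6: at line 4 remove [vgj] add [fgwg] -> 8 lines: rvtqh apxie zlt zku xojgk fgwg awx zlog
Hunk 7: at line 2 remove [zku,xojgk] add [rctez] -> 7 lines: rvtqh apxie zlt rctez fgwg awx zlog
Final line 3: zlt

Answer: zlt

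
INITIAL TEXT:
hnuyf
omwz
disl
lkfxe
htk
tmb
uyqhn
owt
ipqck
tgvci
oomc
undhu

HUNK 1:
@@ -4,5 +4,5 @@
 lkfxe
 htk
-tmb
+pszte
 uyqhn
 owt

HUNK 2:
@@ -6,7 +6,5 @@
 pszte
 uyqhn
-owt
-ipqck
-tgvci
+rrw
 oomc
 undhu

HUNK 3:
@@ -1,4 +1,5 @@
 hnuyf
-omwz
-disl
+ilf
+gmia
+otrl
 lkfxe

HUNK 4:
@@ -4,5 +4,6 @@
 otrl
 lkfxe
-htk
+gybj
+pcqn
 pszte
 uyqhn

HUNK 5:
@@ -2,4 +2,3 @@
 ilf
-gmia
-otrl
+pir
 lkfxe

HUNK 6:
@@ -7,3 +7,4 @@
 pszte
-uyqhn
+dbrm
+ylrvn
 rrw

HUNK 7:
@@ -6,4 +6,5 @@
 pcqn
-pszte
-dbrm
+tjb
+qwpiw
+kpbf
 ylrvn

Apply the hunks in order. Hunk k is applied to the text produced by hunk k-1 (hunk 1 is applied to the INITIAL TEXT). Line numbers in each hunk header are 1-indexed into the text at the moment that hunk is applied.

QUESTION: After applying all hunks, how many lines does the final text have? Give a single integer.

Answer: 13

Derivation:
Hunk 1: at line 4 remove [tmb] add [pszte] -> 12 lines: hnuyf omwz disl lkfxe htk pszte uyqhn owt ipqck tgvci oomc undhu
Hunk 2: at line 6 remove [owt,ipqck,tgvci] add [rrw] -> 10 lines: hnuyf omwz disl lkfxe htk pszte uyqhn rrw oomc undhu
Hunk 3: at line 1 remove [omwz,disl] add [ilf,gmia,otrl] -> 11 lines: hnuyf ilf gmia otrl lkfxe htk pszte uyqhn rrw oomc undhu
Hunk 4: at line 4 remove [htk] add [gybj,pcqn] -> 12 lines: hnuyf ilf gmia otrl lkfxe gybj pcqn pszte uyqhn rrw oomc undhu
Hunk 5: at line 2 remove [gmia,otrl] add [pir] -> 11 lines: hnuyf ilf pir lkfxe gybj pcqn pszte uyqhn rrw oomc undhu
Hunk 6: at line 7 remove [uyqhn] add [dbrm,ylrvn] -> 12 lines: hnuyf ilf pir lkfxe gybj pcqn pszte dbrm ylrvn rrw oomc undhu
Hunk 7: at line 6 remove [pszte,dbrm] add [tjb,qwpiw,kpbf] -> 13 lines: hnuyf ilf pir lkfxe gybj pcqn tjb qwpiw kpbf ylrvn rrw oomc undhu
Final line count: 13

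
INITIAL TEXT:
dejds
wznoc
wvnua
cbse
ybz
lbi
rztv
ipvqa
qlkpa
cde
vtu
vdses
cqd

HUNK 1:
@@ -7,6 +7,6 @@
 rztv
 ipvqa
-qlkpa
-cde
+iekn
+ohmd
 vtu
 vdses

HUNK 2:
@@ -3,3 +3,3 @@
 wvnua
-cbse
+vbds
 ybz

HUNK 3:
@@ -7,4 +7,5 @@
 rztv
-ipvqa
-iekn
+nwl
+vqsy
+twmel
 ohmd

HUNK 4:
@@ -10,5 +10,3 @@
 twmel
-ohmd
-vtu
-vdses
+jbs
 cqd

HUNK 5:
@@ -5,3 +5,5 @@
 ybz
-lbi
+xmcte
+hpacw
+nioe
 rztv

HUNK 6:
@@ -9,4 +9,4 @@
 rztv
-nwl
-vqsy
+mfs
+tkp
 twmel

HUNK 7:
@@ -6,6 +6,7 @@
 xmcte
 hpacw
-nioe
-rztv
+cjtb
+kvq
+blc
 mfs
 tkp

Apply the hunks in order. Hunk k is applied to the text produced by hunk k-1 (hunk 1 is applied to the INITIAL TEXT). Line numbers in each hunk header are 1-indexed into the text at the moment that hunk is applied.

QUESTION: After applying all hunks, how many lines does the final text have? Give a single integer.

Hunk 1: at line 7 remove [qlkpa,cde] add [iekn,ohmd] -> 13 lines: dejds wznoc wvnua cbse ybz lbi rztv ipvqa iekn ohmd vtu vdses cqd
Hunk 2: at line 3 remove [cbse] add [vbds] -> 13 lines: dejds wznoc wvnua vbds ybz lbi rztv ipvqa iekn ohmd vtu vdses cqd
Hunk 3: at line 7 remove [ipvqa,iekn] add [nwl,vqsy,twmel] -> 14 lines: dejds wznoc wvnua vbds ybz lbi rztv nwl vqsy twmel ohmd vtu vdses cqd
Hunk 4: at line 10 remove [ohmd,vtu,vdses] add [jbs] -> 12 lines: dejds wznoc wvnua vbds ybz lbi rztv nwl vqsy twmel jbs cqd
Hunk 5: at line 5 remove [lbi] add [xmcte,hpacw,nioe] -> 14 lines: dejds wznoc wvnua vbds ybz xmcte hpacw nioe rztv nwl vqsy twmel jbs cqd
Hunk 6: at line 9 remove [nwl,vqsy] add [mfs,tkp] -> 14 lines: dejds wznoc wvnua vbds ybz xmcte hpacw nioe rztv mfs tkp twmel jbs cqd
Hunk 7: at line 6 remove [nioe,rztv] add [cjtb,kvq,blc] -> 15 lines: dejds wznoc wvnua vbds ybz xmcte hpacw cjtb kvq blc mfs tkp twmel jbs cqd
Final line count: 15

Answer: 15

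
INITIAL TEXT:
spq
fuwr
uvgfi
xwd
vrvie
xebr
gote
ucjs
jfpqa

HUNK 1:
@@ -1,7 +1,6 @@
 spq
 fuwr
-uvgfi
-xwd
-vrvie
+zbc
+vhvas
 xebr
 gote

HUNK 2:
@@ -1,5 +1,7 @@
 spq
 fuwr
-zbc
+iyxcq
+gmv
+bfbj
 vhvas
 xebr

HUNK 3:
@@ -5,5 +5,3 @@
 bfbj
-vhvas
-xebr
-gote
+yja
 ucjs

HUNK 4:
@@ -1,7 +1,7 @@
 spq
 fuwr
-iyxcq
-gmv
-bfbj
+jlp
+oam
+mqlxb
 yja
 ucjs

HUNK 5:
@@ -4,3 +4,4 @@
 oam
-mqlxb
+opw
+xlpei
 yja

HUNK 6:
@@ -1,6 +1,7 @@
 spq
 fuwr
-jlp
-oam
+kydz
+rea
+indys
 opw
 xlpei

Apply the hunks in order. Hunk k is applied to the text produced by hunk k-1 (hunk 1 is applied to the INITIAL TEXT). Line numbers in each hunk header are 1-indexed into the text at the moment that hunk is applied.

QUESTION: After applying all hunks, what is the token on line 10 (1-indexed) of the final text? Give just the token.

Answer: jfpqa

Derivation:
Hunk 1: at line 1 remove [uvgfi,xwd,vrvie] add [zbc,vhvas] -> 8 lines: spq fuwr zbc vhvas xebr gote ucjs jfpqa
Hunk 2: at line 1 remove [zbc] add [iyxcq,gmv,bfbj] -> 10 lines: spq fuwr iyxcq gmv bfbj vhvas xebr gote ucjs jfpqa
Hunk 3: at line 5 remove [vhvas,xebr,gote] add [yja] -> 8 lines: spq fuwr iyxcq gmv bfbj yja ucjs jfpqa
Hunk 4: at line 1 remove [iyxcq,gmv,bfbj] add [jlp,oam,mqlxb] -> 8 lines: spq fuwr jlp oam mqlxb yja ucjs jfpqa
Hunk 5: at line 4 remove [mqlxb] add [opw,xlpei] -> 9 lines: spq fuwr jlp oam opw xlpei yja ucjs jfpqa
Hunk 6: at line 1 remove [jlp,oam] add [kydz,rea,indys] -> 10 lines: spq fuwr kydz rea indys opw xlpei yja ucjs jfpqa
Final line 10: jfpqa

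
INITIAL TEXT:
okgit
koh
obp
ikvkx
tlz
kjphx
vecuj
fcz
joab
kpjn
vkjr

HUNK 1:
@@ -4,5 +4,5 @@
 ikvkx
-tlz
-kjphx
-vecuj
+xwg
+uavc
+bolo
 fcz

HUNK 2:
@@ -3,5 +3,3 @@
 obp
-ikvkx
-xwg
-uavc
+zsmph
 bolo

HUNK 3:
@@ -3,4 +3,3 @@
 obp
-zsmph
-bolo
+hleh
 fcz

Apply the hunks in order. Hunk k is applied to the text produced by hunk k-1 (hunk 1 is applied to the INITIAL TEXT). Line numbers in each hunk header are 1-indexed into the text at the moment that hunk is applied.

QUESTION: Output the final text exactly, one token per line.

Answer: okgit
koh
obp
hleh
fcz
joab
kpjn
vkjr

Derivation:
Hunk 1: at line 4 remove [tlz,kjphx,vecuj] add [xwg,uavc,bolo] -> 11 lines: okgit koh obp ikvkx xwg uavc bolo fcz joab kpjn vkjr
Hunk 2: at line 3 remove [ikvkx,xwg,uavc] add [zsmph] -> 9 lines: okgit koh obp zsmph bolo fcz joab kpjn vkjr
Hunk 3: at line 3 remove [zsmph,bolo] add [hleh] -> 8 lines: okgit koh obp hleh fcz joab kpjn vkjr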